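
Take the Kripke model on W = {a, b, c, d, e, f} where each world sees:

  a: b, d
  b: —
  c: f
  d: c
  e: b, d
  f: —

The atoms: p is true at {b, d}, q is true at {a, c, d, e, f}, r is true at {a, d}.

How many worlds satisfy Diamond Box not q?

3

a: successors {b, d}; Box not q there: b:T, d:F. ✓
b: no successors, so Diamond Box not q fails. ✗
c: successors {f}; Box not q there: f:T. ✓
d: successors {c}; Box not q there: c:F. ✗
e: successors {b, d}; Box not q there: b:T, d:F. ✓
f: no successors, so Diamond Box not q fails. ✗
Satisfying worlds: {a, c, e}.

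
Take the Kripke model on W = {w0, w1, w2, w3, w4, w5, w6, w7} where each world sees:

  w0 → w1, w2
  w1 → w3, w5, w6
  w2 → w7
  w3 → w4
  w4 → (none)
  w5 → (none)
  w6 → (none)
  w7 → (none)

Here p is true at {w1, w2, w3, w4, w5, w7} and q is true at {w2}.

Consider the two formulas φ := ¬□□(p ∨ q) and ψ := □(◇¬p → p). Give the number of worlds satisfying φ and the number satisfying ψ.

1 and 8

For ¬□□(p ∨ q):
w0: □□(p ∨ q) is F. ✓
w1: □□(p ∨ q) is T. ✗
w2: □□(p ∨ q) is T. ✗
w3: □□(p ∨ q) is T. ✗
w4: □□(p ∨ q) is T. ✗
w5: □□(p ∨ q) is T. ✗
w6: □□(p ∨ q) is T. ✗
w7: □□(p ∨ q) is T. ✗
— 1 world.
For □(◇¬p → p):
w0: successors {w1, w2}; ◇¬p → p there: w1:T, w2:T. ✓
w1: successors {w3, w5, w6}; ◇¬p → p there: w3:T, w5:T, w6:T. ✓
w2: successors {w7}; ◇¬p → p there: w7:T. ✓
w3: successors {w4}; ◇¬p → p there: w4:T. ✓
w4: no successors, so □(◇¬p → p) holds vacuously. ✓
w5: no successors, so □(◇¬p → p) holds vacuously. ✓
w6: no successors, so □(◇¬p → p) holds vacuously. ✓
w7: no successors, so □(◇¬p → p) holds vacuously. ✓
— 8 worlds.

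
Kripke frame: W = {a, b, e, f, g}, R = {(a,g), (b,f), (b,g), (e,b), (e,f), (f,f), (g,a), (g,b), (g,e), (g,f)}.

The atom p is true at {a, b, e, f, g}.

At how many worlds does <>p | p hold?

5

a: <>p is T, p is T. ✓
b: <>p is T, p is T. ✓
e: <>p is T, p is T. ✓
f: <>p is T, p is T. ✓
g: <>p is T, p is T. ✓
Satisfying worlds: {a, b, e, f, g}.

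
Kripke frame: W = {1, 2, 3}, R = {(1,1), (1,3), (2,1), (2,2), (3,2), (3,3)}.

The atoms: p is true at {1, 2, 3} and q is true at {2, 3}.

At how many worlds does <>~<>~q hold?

2

1: successors {1, 3}; ~<>~q there: 1:F, 3:T. ✓
2: successors {1, 2}; ~<>~q there: 1:F, 2:F. ✗
3: successors {2, 3}; ~<>~q there: 2:F, 3:T. ✓
Satisfying worlds: {1, 3}.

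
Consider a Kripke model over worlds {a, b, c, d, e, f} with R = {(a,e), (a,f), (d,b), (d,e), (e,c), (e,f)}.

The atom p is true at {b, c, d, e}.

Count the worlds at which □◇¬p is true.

a: successors {e, f}; ◇¬p there: e:T, f:F. ✗
b: no successors, so □◇¬p holds vacuously. ✓
c: no successors, so □◇¬p holds vacuously. ✓
d: successors {b, e}; ◇¬p there: b:F, e:T. ✗
e: successors {c, f}; ◇¬p there: c:F, f:F. ✗
f: no successors, so □◇¬p holds vacuously. ✓
Satisfying worlds: {b, c, f}.

3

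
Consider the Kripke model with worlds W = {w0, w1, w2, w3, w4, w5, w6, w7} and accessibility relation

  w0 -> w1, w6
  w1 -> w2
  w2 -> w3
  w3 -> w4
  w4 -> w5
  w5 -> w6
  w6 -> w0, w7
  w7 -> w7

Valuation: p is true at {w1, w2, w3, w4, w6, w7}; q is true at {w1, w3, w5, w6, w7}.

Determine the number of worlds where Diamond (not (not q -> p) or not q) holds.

w0: successors {w1, w6}; not (not q -> p) or not q there: w1:F, w6:F. ✗
w1: successors {w2}; not (not q -> p) or not q there: w2:T. ✓
w2: successors {w3}; not (not q -> p) or not q there: w3:F. ✗
w3: successors {w4}; not (not q -> p) or not q there: w4:T. ✓
w4: successors {w5}; not (not q -> p) or not q there: w5:F. ✗
w5: successors {w6}; not (not q -> p) or not q there: w6:F. ✗
w6: successors {w0, w7}; not (not q -> p) or not q there: w0:T, w7:F. ✓
w7: successors {w7}; not (not q -> p) or not q there: w7:F. ✗
Satisfying worlds: {w1, w3, w6}.

3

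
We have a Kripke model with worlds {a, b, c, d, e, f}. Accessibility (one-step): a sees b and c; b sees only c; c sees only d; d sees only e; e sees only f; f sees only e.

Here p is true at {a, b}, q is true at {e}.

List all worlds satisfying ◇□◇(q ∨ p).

{a, b, d, f}

a: successors {b, c}; □◇(q ∨ p) there: b:F, c:T. ✓
b: successors {c}; □◇(q ∨ p) there: c:T. ✓
c: successors {d}; □◇(q ∨ p) there: d:F. ✗
d: successors {e}; □◇(q ∨ p) there: e:T. ✓
e: successors {f}; □◇(q ∨ p) there: f:F. ✗
f: successors {e}; □◇(q ∨ p) there: e:T. ✓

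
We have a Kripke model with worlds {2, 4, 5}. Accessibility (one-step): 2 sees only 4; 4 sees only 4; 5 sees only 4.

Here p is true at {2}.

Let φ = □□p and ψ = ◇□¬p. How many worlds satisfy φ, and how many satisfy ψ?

For □□p:
2: successors {4}; □p there: 4:F. ✗
4: successors {4}; □p there: 4:F. ✗
5: successors {4}; □p there: 4:F. ✗
— 0 worlds.
For ◇□¬p:
2: successors {4}; □¬p there: 4:T. ✓
4: successors {4}; □¬p there: 4:T. ✓
5: successors {4}; □¬p there: 4:T. ✓
— 3 worlds.

0 and 3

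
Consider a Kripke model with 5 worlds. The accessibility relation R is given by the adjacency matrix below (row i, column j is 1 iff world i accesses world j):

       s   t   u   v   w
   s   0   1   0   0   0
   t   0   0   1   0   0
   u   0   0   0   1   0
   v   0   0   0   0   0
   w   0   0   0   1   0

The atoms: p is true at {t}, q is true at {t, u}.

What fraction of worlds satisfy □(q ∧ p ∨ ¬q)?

4/5

s: successors {t}; q ∧ p ∨ ¬q there: t:T. ✓
t: successors {u}; q ∧ p ∨ ¬q there: u:F. ✗
u: successors {v}; q ∧ p ∨ ¬q there: v:T. ✓
v: no successors, so □(q ∧ p ∨ ¬q) holds vacuously. ✓
w: successors {v}; q ∧ p ∨ ¬q there: v:T. ✓
That's 4 of 5 worlds, so 4/5.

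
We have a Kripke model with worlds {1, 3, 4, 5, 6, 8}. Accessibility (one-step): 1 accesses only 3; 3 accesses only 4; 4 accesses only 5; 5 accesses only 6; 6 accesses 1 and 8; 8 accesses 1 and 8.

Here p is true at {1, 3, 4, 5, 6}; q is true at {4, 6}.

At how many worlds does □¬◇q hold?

1: successors {3}; ¬◇q there: 3:F. ✗
3: successors {4}; ¬◇q there: 4:T. ✓
4: successors {5}; ¬◇q there: 5:F. ✗
5: successors {6}; ¬◇q there: 6:T. ✓
6: successors {1, 8}; ¬◇q there: 1:T, 8:T. ✓
8: successors {1, 8}; ¬◇q there: 1:T, 8:T. ✓
Satisfying worlds: {3, 5, 6, 8}.

4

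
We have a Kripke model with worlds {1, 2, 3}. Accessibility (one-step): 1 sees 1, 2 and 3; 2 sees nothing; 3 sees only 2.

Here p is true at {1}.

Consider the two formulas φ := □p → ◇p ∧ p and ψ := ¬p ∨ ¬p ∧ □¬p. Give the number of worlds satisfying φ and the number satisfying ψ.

2 and 2

For □p → ◇p ∧ p:
1: □p is F, ◇p ∧ p is T. ✓
2: □p is T, ◇p ∧ p is F. ✗
3: □p is F, ◇p ∧ p is F. ✓
— 2 worlds.
For ¬p ∨ ¬p ∧ □¬p:
1: ¬p is F, ¬p ∧ □¬p is F. ✗
2: ¬p is T, ¬p ∧ □¬p is T. ✓
3: ¬p is T, ¬p ∧ □¬p is T. ✓
— 2 worlds.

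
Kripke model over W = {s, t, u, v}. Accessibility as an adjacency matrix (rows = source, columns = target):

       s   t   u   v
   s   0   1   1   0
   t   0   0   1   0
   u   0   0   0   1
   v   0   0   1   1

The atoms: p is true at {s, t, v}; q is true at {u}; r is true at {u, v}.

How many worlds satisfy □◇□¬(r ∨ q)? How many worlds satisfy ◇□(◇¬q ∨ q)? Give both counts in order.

0 and 4

For □◇□¬(r ∨ q):
s: successors {t, u}; ◇□¬(r ∨ q) there: t:F, u:F. ✗
t: successors {u}; ◇□¬(r ∨ q) there: u:F. ✗
u: successors {v}; ◇□¬(r ∨ q) there: v:F. ✗
v: successors {u, v}; ◇□¬(r ∨ q) there: u:F, v:F. ✗
— 0 worlds.
For ◇□(◇¬q ∨ q):
s: successors {t, u}; □(◇¬q ∨ q) there: t:T, u:T. ✓
t: successors {u}; □(◇¬q ∨ q) there: u:T. ✓
u: successors {v}; □(◇¬q ∨ q) there: v:T. ✓
v: successors {u, v}; □(◇¬q ∨ q) there: u:T, v:T. ✓
— 4 worlds.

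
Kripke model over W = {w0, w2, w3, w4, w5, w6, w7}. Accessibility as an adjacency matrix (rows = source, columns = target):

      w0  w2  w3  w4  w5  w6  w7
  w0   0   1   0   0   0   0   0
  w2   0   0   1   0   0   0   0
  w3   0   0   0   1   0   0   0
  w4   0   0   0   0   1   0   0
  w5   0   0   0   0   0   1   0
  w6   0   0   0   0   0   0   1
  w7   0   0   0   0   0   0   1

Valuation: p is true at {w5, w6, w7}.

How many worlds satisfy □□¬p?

w0: successors {w2}; □¬p there: w2:T. ✓
w2: successors {w3}; □¬p there: w3:T. ✓
w3: successors {w4}; □¬p there: w4:F. ✗
w4: successors {w5}; □¬p there: w5:F. ✗
w5: successors {w6}; □¬p there: w6:F. ✗
w6: successors {w7}; □¬p there: w7:F. ✗
w7: successors {w7}; □¬p there: w7:F. ✗
Satisfying worlds: {w0, w2}.

2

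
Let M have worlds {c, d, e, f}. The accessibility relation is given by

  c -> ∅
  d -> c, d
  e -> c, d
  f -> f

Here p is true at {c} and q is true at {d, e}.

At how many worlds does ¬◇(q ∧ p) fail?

c: ◇(q ∧ p) is F. ✓
d: ◇(q ∧ p) is F. ✓
e: ◇(q ∧ p) is F. ✓
f: ◇(q ∧ p) is F. ✓
Satisfying worlds: {c, d, e, f}.
So ¬◇(q ∧ p) fails at the other 0 worlds.

0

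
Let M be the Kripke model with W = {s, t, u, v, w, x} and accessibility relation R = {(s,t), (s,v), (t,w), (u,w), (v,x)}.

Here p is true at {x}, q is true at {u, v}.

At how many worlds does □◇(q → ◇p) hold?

s: successors {t, v}; ◇(q → ◇p) there: t:T, v:T. ✓
t: successors {w}; ◇(q → ◇p) there: w:F. ✗
u: successors {w}; ◇(q → ◇p) there: w:F. ✗
v: successors {x}; ◇(q → ◇p) there: x:F. ✗
w: no successors, so □◇(q → ◇p) holds vacuously. ✓
x: no successors, so □◇(q → ◇p) holds vacuously. ✓
Satisfying worlds: {s, w, x}.

3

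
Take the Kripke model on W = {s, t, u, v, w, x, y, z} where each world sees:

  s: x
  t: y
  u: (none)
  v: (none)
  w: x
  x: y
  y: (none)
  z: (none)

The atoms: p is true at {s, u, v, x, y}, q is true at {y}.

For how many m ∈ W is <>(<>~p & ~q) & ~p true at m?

0

s: <>(<>~p & ~q) is F, ~p is F. ✗
t: <>(<>~p & ~q) is F, ~p is T. ✗
u: <>(<>~p & ~q) is F, ~p is F. ✗
v: <>(<>~p & ~q) is F, ~p is F. ✗
w: <>(<>~p & ~q) is F, ~p is T. ✗
x: <>(<>~p & ~q) is F, ~p is F. ✗
y: <>(<>~p & ~q) is F, ~p is F. ✗
z: <>(<>~p & ~q) is F, ~p is T. ✗
Satisfying worlds: ∅.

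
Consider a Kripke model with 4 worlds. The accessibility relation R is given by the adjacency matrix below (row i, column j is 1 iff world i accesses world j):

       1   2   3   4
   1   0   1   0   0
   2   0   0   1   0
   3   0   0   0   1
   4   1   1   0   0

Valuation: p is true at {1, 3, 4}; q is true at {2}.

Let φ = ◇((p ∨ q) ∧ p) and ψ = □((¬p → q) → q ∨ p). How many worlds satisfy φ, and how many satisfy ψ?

For ◇((p ∨ q) ∧ p):
1: successors {2}; (p ∨ q) ∧ p there: 2:F. ✗
2: successors {3}; (p ∨ q) ∧ p there: 3:T. ✓
3: successors {4}; (p ∨ q) ∧ p there: 4:T. ✓
4: successors {1, 2}; (p ∨ q) ∧ p there: 1:T, 2:F. ✓
— 3 worlds.
For □((¬p → q) → q ∨ p):
1: successors {2}; (¬p → q) → q ∨ p there: 2:T. ✓
2: successors {3}; (¬p → q) → q ∨ p there: 3:T. ✓
3: successors {4}; (¬p → q) → q ∨ p there: 4:T. ✓
4: successors {1, 2}; (¬p → q) → q ∨ p there: 1:T, 2:T. ✓
— 4 worlds.

3 and 4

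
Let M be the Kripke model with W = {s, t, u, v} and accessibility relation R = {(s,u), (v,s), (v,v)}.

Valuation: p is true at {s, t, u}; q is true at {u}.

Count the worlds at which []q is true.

s: successors {u}; q there: u:T. ✓
t: no successors, so []q holds vacuously. ✓
u: no successors, so []q holds vacuously. ✓
v: successors {s, v}; q there: s:F, v:F. ✗
Satisfying worlds: {s, t, u}.

3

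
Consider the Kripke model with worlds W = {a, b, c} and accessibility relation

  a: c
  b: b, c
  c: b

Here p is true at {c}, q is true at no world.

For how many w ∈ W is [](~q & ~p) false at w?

a: successors {c}; ~q & ~p there: c:F. ✗
b: successors {b, c}; ~q & ~p there: b:T, c:F. ✗
c: successors {b}; ~q & ~p there: b:T. ✓
Satisfying worlds: {c}.
So [](~q & ~p) fails at the other 2 worlds.

2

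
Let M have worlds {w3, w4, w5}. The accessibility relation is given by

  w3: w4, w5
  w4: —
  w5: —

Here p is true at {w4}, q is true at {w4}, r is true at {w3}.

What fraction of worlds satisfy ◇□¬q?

w3: successors {w4, w5}; □¬q there: w4:T, w5:T. ✓
w4: no successors, so ◇□¬q fails. ✗
w5: no successors, so ◇□¬q fails. ✗
That's 1 of 3 worlds, so 1/3.

1/3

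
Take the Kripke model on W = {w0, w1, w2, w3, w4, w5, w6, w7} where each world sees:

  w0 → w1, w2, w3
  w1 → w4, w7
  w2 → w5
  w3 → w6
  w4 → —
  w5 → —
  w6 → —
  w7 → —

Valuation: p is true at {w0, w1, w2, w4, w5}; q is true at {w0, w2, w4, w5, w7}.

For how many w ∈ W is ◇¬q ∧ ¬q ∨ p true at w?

w0: ◇¬q ∧ ¬q is F, p is T. ✓
w1: ◇¬q ∧ ¬q is F, p is T. ✓
w2: ◇¬q ∧ ¬q is F, p is T. ✓
w3: ◇¬q ∧ ¬q is T, p is F. ✓
w4: ◇¬q ∧ ¬q is F, p is T. ✓
w5: ◇¬q ∧ ¬q is F, p is T. ✓
w6: ◇¬q ∧ ¬q is F, p is F. ✗
w7: ◇¬q ∧ ¬q is F, p is F. ✗
Satisfying worlds: {w0, w1, w2, w3, w4, w5}.

6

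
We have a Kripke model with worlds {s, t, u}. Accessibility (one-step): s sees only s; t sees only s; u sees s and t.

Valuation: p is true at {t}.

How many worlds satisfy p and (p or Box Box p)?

1

s: p is F, p or Box Box p is F. ✗
t: p is T, p or Box Box p is T. ✓
u: p is F, p or Box Box p is F. ✗
Satisfying worlds: {t}.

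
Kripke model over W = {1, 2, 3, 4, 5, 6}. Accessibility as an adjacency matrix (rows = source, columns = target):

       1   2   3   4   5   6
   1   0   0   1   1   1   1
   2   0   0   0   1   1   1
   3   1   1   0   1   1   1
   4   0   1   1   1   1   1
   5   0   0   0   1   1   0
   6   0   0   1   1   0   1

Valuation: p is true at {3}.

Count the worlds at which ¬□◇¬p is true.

0

1: □◇¬p is T. ✗
2: □◇¬p is T. ✗
3: □◇¬p is T. ✗
4: □◇¬p is T. ✗
5: □◇¬p is T. ✗
6: □◇¬p is T. ✗
Satisfying worlds: ∅.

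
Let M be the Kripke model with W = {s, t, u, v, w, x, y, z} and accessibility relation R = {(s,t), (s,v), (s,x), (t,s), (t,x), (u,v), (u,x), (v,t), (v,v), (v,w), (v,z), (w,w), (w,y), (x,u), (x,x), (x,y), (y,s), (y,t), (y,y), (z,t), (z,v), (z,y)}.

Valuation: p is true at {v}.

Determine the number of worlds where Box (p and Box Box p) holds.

0

s: successors {t, v, x}; p and Box Box p there: t:F, v:F, x:F. ✗
t: successors {s, x}; p and Box Box p there: s:F, x:F. ✗
u: successors {v, x}; p and Box Box p there: v:F, x:F. ✗
v: successors {t, v, w, z}; p and Box Box p there: t:F, v:F, w:F, z:F. ✗
w: successors {w, y}; p and Box Box p there: w:F, y:F. ✗
x: successors {u, x, y}; p and Box Box p there: u:F, x:F, y:F. ✗
y: successors {s, t, y}; p and Box Box p there: s:F, t:F, y:F. ✗
z: successors {t, v, y}; p and Box Box p there: t:F, v:F, y:F. ✗
Satisfying worlds: ∅.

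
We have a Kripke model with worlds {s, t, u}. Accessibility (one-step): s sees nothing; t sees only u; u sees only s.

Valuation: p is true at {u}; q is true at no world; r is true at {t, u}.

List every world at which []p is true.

s: no successors, so []p holds vacuously. ✓
t: successors {u}; p there: u:T. ✓
u: successors {s}; p there: s:F. ✗

{s, t}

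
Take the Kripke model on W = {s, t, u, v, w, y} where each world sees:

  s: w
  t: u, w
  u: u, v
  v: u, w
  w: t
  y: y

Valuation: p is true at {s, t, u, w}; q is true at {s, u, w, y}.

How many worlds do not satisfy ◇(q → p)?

s: successors {w}; q → p there: w:T. ✓
t: successors {u, w}; q → p there: u:T, w:T. ✓
u: successors {u, v}; q → p there: u:T, v:T. ✓
v: successors {u, w}; q → p there: u:T, w:T. ✓
w: successors {t}; q → p there: t:T. ✓
y: successors {y}; q → p there: y:F. ✗
Satisfying worlds: {s, t, u, v, w}.
So ◇(q → p) fails at the other 1 world.

1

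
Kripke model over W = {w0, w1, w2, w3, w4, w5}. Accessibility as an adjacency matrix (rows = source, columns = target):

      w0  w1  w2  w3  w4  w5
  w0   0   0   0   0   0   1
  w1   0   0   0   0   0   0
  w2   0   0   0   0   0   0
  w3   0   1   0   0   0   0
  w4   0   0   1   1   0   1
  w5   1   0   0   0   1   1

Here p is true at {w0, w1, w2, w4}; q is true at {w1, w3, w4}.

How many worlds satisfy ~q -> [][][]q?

w0: ~q is T, [][][]q is F. ✗
w1: ~q is F, [][][]q is T. ✓
w2: ~q is T, [][][]q is T. ✓
w3: ~q is F, [][][]q is T. ✓
w4: ~q is F, [][][]q is F. ✓
w5: ~q is T, [][][]q is F. ✗
Satisfying worlds: {w1, w2, w3, w4}.

4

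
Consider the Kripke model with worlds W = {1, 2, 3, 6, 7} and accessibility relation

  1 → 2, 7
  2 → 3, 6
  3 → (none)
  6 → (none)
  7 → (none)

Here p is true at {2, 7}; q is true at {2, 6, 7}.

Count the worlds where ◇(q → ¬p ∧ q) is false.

1: successors {2, 7}; q → ¬p ∧ q there: 2:F, 7:F. ✗
2: successors {3, 6}; q → ¬p ∧ q there: 3:T, 6:T. ✓
3: no successors, so ◇(q → ¬p ∧ q) fails. ✗
6: no successors, so ◇(q → ¬p ∧ q) fails. ✗
7: no successors, so ◇(q → ¬p ∧ q) fails. ✗
Satisfying worlds: {2}.
So ◇(q → ¬p ∧ q) fails at the other 4 worlds.

4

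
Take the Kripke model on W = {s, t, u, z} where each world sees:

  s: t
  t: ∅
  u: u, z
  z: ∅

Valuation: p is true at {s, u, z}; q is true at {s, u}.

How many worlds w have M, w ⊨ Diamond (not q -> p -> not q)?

s: successors {t}; not q -> p -> not q there: t:T. ✓
t: no successors, so Diamond (not q -> p -> not q) fails. ✗
u: successors {u, z}; not q -> p -> not q there: u:T, z:T. ✓
z: no successors, so Diamond (not q -> p -> not q) fails. ✗
Satisfying worlds: {s, u}.

2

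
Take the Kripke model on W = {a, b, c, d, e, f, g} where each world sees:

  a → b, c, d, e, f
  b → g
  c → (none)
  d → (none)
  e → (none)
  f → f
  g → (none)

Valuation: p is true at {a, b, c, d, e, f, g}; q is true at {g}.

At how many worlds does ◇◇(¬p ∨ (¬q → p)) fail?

5

a: successors {b, c, d, e, f}; ◇(¬p ∨ (¬q → p)) there: b:T, c:F, d:F, e:F, f:T. ✓
b: successors {g}; ◇(¬p ∨ (¬q → p)) there: g:F. ✗
c: no successors, so ◇◇(¬p ∨ (¬q → p)) fails. ✗
d: no successors, so ◇◇(¬p ∨ (¬q → p)) fails. ✗
e: no successors, so ◇◇(¬p ∨ (¬q → p)) fails. ✗
f: successors {f}; ◇(¬p ∨ (¬q → p)) there: f:T. ✓
g: no successors, so ◇◇(¬p ∨ (¬q → p)) fails. ✗
Satisfying worlds: {a, f}.
So ◇◇(¬p ∨ (¬q → p)) fails at the other 5 worlds.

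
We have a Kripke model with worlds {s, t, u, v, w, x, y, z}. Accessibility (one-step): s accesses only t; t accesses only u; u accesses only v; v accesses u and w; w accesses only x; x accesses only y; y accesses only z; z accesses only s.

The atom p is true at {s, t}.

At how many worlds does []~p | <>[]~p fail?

s: []~p is F, <>[]~p is T. ✓
t: []~p is T, <>[]~p is T. ✓
u: []~p is T, <>[]~p is T. ✓
v: []~p is T, <>[]~p is T. ✓
w: []~p is T, <>[]~p is T. ✓
x: []~p is T, <>[]~p is T. ✓
y: []~p is T, <>[]~p is F. ✓
z: []~p is F, <>[]~p is F. ✗
Satisfying worlds: {s, t, u, v, w, x, y}.
So []~p | <>[]~p fails at the other 1 world.

1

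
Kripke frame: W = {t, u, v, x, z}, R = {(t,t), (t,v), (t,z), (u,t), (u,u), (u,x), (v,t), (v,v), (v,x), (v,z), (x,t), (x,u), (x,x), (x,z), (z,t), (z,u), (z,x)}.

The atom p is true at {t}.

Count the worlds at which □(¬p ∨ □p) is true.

t: successors {t, v, z}; ¬p ∨ □p there: t:F, v:T, z:T. ✗
u: successors {t, u, x}; ¬p ∨ □p there: t:F, u:T, x:T. ✗
v: successors {t, v, x, z}; ¬p ∨ □p there: t:F, v:T, x:T, z:T. ✗
x: successors {t, u, x, z}; ¬p ∨ □p there: t:F, u:T, x:T, z:T. ✗
z: successors {t, u, x}; ¬p ∨ □p there: t:F, u:T, x:T. ✗
Satisfying worlds: ∅.

0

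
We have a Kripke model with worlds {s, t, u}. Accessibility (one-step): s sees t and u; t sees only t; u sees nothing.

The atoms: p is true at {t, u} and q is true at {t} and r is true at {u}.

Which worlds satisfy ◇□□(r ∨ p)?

{s, t}

s: successors {t, u}; □□(r ∨ p) there: t:T, u:T. ✓
t: successors {t}; □□(r ∨ p) there: t:T. ✓
u: no successors, so ◇□□(r ∨ p) fails. ✗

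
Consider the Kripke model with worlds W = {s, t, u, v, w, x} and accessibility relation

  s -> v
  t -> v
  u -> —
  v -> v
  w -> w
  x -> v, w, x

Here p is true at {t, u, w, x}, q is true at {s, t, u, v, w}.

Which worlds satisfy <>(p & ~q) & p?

{x}

s: <>(p & ~q) is F, p is F. ✗
t: <>(p & ~q) is F, p is T. ✗
u: <>(p & ~q) is F, p is T. ✗
v: <>(p & ~q) is F, p is F. ✗
w: <>(p & ~q) is F, p is T. ✗
x: <>(p & ~q) is T, p is T. ✓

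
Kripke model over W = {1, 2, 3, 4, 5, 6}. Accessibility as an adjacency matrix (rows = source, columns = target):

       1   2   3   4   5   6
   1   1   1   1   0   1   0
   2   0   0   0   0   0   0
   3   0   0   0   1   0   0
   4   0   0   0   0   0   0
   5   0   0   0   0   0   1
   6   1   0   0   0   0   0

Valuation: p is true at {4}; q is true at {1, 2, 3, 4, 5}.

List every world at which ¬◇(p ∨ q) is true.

1: ◇(p ∨ q) is T. ✗
2: ◇(p ∨ q) is F. ✓
3: ◇(p ∨ q) is T. ✗
4: ◇(p ∨ q) is F. ✓
5: ◇(p ∨ q) is F. ✓
6: ◇(p ∨ q) is T. ✗

{2, 4, 5}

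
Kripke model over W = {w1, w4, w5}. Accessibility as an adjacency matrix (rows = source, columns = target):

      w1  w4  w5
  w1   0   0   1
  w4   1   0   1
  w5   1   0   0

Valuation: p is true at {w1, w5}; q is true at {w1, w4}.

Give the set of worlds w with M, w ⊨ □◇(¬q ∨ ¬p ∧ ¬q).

{w5}

w1: successors {w5}; ◇(¬q ∨ ¬p ∧ ¬q) there: w5:F. ✗
w4: successors {w1, w5}; ◇(¬q ∨ ¬p ∧ ¬q) there: w1:T, w5:F. ✗
w5: successors {w1}; ◇(¬q ∨ ¬p ∧ ¬q) there: w1:T. ✓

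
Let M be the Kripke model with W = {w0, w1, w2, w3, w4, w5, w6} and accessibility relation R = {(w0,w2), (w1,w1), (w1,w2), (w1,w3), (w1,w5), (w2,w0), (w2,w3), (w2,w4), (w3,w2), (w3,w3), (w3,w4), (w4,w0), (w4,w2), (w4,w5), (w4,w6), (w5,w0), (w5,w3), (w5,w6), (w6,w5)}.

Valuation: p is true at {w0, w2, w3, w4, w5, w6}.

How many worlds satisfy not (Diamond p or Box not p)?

0

w0: Diamond p or Box not p is T. ✗
w1: Diamond p or Box not p is T. ✗
w2: Diamond p or Box not p is T. ✗
w3: Diamond p or Box not p is T. ✗
w4: Diamond p or Box not p is T. ✗
w5: Diamond p or Box not p is T. ✗
w6: Diamond p or Box not p is T. ✗
Satisfying worlds: ∅.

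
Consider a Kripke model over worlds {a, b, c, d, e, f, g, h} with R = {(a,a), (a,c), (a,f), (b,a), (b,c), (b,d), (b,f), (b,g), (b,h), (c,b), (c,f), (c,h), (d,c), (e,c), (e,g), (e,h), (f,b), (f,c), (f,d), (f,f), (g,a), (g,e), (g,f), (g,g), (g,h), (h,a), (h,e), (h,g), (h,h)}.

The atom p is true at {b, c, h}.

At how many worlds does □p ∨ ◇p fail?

0

a: □p is F, ◇p is T. ✓
b: □p is F, ◇p is T. ✓
c: □p is F, ◇p is T. ✓
d: □p is T, ◇p is T. ✓
e: □p is F, ◇p is T. ✓
f: □p is F, ◇p is T. ✓
g: □p is F, ◇p is T. ✓
h: □p is F, ◇p is T. ✓
Satisfying worlds: {a, b, c, d, e, f, g, h}.
So □p ∨ ◇p fails at the other 0 worlds.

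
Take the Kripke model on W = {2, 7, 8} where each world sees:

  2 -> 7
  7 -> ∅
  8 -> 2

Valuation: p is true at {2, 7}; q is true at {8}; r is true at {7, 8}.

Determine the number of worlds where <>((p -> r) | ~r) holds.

2

2: successors {7}; (p -> r) | ~r there: 7:T. ✓
7: no successors, so <>((p -> r) | ~r) fails. ✗
8: successors {2}; (p -> r) | ~r there: 2:T. ✓
Satisfying worlds: {2, 8}.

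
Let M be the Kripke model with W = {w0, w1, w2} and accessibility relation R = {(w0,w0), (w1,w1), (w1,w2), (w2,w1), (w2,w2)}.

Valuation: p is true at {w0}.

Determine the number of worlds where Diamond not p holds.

2

w0: successors {w0}; not p there: w0:F. ✗
w1: successors {w1, w2}; not p there: w1:T, w2:T. ✓
w2: successors {w1, w2}; not p there: w1:T, w2:T. ✓
Satisfying worlds: {w1, w2}.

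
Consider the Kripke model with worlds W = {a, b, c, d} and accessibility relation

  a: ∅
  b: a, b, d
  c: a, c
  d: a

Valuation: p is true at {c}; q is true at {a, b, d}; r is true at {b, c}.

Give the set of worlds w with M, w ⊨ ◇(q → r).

a: no successors, so ◇(q → r) fails. ✗
b: successors {a, b, d}; q → r there: a:F, b:T, d:F. ✓
c: successors {a, c}; q → r there: a:F, c:T. ✓
d: successors {a}; q → r there: a:F. ✗

{b, c}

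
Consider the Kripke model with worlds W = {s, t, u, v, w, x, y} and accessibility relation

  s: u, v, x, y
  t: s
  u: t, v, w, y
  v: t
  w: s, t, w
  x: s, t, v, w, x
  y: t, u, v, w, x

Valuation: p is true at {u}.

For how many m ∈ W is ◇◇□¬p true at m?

s: successors {u, v, x, y}; ◇□¬p there: u:T, v:T, x:T, y:T. ✓
t: successors {s}; ◇□¬p there: s:T. ✓
u: successors {t, v, w, y}; ◇□¬p there: t:F, v:T, w:T, y:T. ✓
v: successors {t}; ◇□¬p there: t:F. ✗
w: successors {s, t, w}; ◇□¬p there: s:T, t:F, w:T. ✓
x: successors {s, t, v, w, x}; ◇□¬p there: s:T, t:F, v:T, w:T, x:T. ✓
y: successors {t, u, v, w, x}; ◇□¬p there: t:F, u:T, v:T, w:T, x:T. ✓
Satisfying worlds: {s, t, u, w, x, y}.

6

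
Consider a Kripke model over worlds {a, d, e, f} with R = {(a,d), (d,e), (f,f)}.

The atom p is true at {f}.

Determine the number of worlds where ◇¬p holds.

a: successors {d}; ¬p there: d:T. ✓
d: successors {e}; ¬p there: e:T. ✓
e: no successors, so ◇¬p fails. ✗
f: successors {f}; ¬p there: f:F. ✗
Satisfying worlds: {a, d}.

2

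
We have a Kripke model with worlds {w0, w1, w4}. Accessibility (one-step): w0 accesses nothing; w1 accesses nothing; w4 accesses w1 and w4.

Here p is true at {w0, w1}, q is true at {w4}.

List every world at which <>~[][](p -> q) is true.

{w4}

w0: no successors, so <>~[][](p -> q) fails. ✗
w1: no successors, so <>~[][](p -> q) fails. ✗
w4: successors {w1, w4}; ~[][](p -> q) there: w1:F, w4:T. ✓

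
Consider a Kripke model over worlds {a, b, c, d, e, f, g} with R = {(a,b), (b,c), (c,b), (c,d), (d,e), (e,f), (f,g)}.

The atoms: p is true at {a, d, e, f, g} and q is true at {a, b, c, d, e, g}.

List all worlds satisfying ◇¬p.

{a, b, c}

a: successors {b}; ¬p there: b:T. ✓
b: successors {c}; ¬p there: c:T. ✓
c: successors {b, d}; ¬p there: b:T, d:F. ✓
d: successors {e}; ¬p there: e:F. ✗
e: successors {f}; ¬p there: f:F. ✗
f: successors {g}; ¬p there: g:F. ✗
g: no successors, so ◇¬p fails. ✗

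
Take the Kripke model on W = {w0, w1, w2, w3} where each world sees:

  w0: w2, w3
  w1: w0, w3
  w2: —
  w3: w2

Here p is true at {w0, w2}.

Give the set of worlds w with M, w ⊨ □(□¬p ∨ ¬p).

w0: successors {w2, w3}; □¬p ∨ ¬p there: w2:T, w3:T. ✓
w1: successors {w0, w3}; □¬p ∨ ¬p there: w0:F, w3:T. ✗
w2: no successors, so □(□¬p ∨ ¬p) holds vacuously. ✓
w3: successors {w2}; □¬p ∨ ¬p there: w2:T. ✓

{w0, w2, w3}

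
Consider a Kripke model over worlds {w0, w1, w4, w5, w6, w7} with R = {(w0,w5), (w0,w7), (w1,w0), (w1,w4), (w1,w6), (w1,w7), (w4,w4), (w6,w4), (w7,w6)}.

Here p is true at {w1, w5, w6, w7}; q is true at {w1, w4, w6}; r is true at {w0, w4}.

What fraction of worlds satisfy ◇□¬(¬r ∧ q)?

5/6

w0: successors {w5, w7}; □¬(¬r ∧ q) there: w5:T, w7:F. ✓
w1: successors {w0, w4, w6, w7}; □¬(¬r ∧ q) there: w0:T, w4:T, w6:T, w7:F. ✓
w4: successors {w4}; □¬(¬r ∧ q) there: w4:T. ✓
w5: no successors, so ◇□¬(¬r ∧ q) fails. ✗
w6: successors {w4}; □¬(¬r ∧ q) there: w4:T. ✓
w7: successors {w6}; □¬(¬r ∧ q) there: w6:T. ✓
That's 5 of 6 worlds, so 5/6.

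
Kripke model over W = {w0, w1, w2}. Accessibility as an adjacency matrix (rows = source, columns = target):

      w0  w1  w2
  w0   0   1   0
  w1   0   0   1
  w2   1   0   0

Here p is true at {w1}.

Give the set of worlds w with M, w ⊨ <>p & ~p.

w0: <>p is T, ~p is T. ✓
w1: <>p is F, ~p is F. ✗
w2: <>p is F, ~p is T. ✗

{w0}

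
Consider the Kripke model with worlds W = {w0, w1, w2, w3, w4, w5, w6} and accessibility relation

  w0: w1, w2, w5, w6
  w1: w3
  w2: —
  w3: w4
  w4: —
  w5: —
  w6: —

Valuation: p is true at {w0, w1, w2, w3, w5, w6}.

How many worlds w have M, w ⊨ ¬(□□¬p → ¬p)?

w0: □□¬p → ¬p is T. ✗
w1: □□¬p → ¬p is F. ✓
w2: □□¬p → ¬p is F. ✓
w3: □□¬p → ¬p is F. ✓
w4: □□¬p → ¬p is T. ✗
w5: □□¬p → ¬p is F. ✓
w6: □□¬p → ¬p is F. ✓
Satisfying worlds: {w1, w2, w3, w5, w6}.

5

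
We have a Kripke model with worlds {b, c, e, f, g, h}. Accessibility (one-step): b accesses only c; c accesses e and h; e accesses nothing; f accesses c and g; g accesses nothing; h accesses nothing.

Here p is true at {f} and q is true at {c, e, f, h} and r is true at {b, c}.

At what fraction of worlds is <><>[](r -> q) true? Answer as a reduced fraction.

b: successors {c}; <>[](r -> q) there: c:T. ✓
c: successors {e, h}; <>[](r -> q) there: e:F, h:F. ✗
e: no successors, so <><>[](r -> q) fails. ✗
f: successors {c, g}; <>[](r -> q) there: c:T, g:F. ✓
g: no successors, so <><>[](r -> q) fails. ✗
h: no successors, so <><>[](r -> q) fails. ✗
That's 2 of 6 worlds, so 2/6 = 1/3.

1/3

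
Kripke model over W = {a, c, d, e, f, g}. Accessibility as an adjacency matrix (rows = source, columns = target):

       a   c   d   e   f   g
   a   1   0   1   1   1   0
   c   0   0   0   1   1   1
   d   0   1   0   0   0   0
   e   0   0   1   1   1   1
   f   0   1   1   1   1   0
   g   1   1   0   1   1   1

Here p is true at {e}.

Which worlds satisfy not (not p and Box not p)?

{a, c, e, f, g}

a: not p and Box not p is F. ✓
c: not p and Box not p is F. ✓
d: not p and Box not p is T. ✗
e: not p and Box not p is F. ✓
f: not p and Box not p is F. ✓
g: not p and Box not p is F. ✓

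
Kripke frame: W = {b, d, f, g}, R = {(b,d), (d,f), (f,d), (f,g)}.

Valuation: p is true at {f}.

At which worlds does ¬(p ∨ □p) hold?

{b}

b: p ∨ □p is F. ✓
d: p ∨ □p is T. ✗
f: p ∨ □p is T. ✗
g: p ∨ □p is T. ✗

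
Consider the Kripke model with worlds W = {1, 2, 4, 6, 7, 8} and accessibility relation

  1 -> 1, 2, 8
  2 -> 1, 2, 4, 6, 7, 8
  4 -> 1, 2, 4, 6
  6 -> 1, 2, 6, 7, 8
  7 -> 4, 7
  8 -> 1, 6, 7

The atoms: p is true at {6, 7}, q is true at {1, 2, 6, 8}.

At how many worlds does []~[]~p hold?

1

1: successors {1, 2, 8}; ~[]~p there: 1:F, 2:T, 8:T. ✗
2: successors {1, 2, 4, 6, 7, 8}; ~[]~p there: 1:F, 2:T, 4:T, 6:T, 7:T, 8:T. ✗
4: successors {1, 2, 4, 6}; ~[]~p there: 1:F, 2:T, 4:T, 6:T. ✗
6: successors {1, 2, 6, 7, 8}; ~[]~p there: 1:F, 2:T, 6:T, 7:T, 8:T. ✗
7: successors {4, 7}; ~[]~p there: 4:T, 7:T. ✓
8: successors {1, 6, 7}; ~[]~p there: 1:F, 6:T, 7:T. ✗
Satisfying worlds: {7}.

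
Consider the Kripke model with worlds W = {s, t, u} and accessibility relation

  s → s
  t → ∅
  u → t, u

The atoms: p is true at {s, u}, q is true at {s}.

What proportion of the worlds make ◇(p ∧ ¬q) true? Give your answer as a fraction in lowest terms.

s: successors {s}; p ∧ ¬q there: s:F. ✗
t: no successors, so ◇(p ∧ ¬q) fails. ✗
u: successors {t, u}; p ∧ ¬q there: t:F, u:T. ✓
That's 1 of 3 worlds, so 1/3.

1/3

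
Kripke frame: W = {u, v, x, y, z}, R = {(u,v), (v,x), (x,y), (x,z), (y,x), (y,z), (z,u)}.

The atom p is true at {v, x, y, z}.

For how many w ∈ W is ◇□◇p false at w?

u: successors {v}; □◇p there: v:T. ✓
v: successors {x}; □◇p there: x:F. ✗
x: successors {y, z}; □◇p there: y:F, z:T. ✓
y: successors {x, z}; □◇p there: x:F, z:T. ✓
z: successors {u}; □◇p there: u:T. ✓
Satisfying worlds: {u, x, y, z}.
So ◇□◇p fails at the other 1 world.

1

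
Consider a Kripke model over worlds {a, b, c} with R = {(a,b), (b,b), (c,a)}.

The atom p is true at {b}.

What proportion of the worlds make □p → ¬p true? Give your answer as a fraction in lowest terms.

2/3

a: □p is T, ¬p is T. ✓
b: □p is T, ¬p is F. ✗
c: □p is F, ¬p is T. ✓
That's 2 of 3 worlds, so 2/3.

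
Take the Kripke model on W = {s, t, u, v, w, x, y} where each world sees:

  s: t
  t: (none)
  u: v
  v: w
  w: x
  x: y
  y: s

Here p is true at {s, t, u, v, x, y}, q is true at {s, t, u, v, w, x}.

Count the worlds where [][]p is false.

1

s: successors {t}; []p there: t:T. ✓
t: no successors, so [][]p holds vacuously. ✓
u: successors {v}; []p there: v:F. ✗
v: successors {w}; []p there: w:T. ✓
w: successors {x}; []p there: x:T. ✓
x: successors {y}; []p there: y:T. ✓
y: successors {s}; []p there: s:T. ✓
Satisfying worlds: {s, t, v, w, x, y}.
So [][]p fails at the other 1 world.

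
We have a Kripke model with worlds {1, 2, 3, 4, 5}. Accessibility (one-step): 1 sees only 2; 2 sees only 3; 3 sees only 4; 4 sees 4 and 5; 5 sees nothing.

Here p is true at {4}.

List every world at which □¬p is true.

{1, 2, 5}

1: successors {2}; ¬p there: 2:T. ✓
2: successors {3}; ¬p there: 3:T. ✓
3: successors {4}; ¬p there: 4:F. ✗
4: successors {4, 5}; ¬p there: 4:F, 5:T. ✗
5: no successors, so □¬p holds vacuously. ✓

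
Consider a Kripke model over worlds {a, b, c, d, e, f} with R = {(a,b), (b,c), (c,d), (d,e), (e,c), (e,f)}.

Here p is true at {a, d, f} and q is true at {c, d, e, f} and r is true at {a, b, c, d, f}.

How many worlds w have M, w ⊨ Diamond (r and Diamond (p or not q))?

a: successors {b}; r and Diamond (p or not q) there: b:F. ✗
b: successors {c}; r and Diamond (p or not q) there: c:T. ✓
c: successors {d}; r and Diamond (p or not q) there: d:F. ✗
d: successors {e}; r and Diamond (p or not q) there: e:F. ✗
e: successors {c, f}; r and Diamond (p or not q) there: c:T, f:F. ✓
f: no successors, so Diamond (r and Diamond (p or not q)) fails. ✗
Satisfying worlds: {b, e}.

2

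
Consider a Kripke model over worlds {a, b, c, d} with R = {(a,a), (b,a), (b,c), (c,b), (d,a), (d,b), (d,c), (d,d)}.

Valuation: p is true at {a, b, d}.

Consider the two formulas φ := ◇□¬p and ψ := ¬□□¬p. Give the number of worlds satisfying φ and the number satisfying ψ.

For ◇□¬p:
a: successors {a}; □¬p there: a:F. ✗
b: successors {a, c}; □¬p there: a:F, c:F. ✗
c: successors {b}; □¬p there: b:F. ✗
d: successors {a, b, c, d}; □¬p there: a:F, b:F, c:F, d:F. ✗
— 0 worlds.
For ¬□□¬p:
a: □□¬p is F. ✓
b: □□¬p is F. ✓
c: □□¬p is F. ✓
d: □□¬p is F. ✓
— 4 worlds.

0 and 4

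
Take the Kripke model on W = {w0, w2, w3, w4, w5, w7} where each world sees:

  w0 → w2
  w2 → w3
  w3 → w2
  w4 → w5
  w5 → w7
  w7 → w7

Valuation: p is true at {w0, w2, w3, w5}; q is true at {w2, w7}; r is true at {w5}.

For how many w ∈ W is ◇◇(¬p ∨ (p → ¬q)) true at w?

5

w0: successors {w2}; ◇(¬p ∨ (p → ¬q)) there: w2:T. ✓
w2: successors {w3}; ◇(¬p ∨ (p → ¬q)) there: w3:F. ✗
w3: successors {w2}; ◇(¬p ∨ (p → ¬q)) there: w2:T. ✓
w4: successors {w5}; ◇(¬p ∨ (p → ¬q)) there: w5:T. ✓
w5: successors {w7}; ◇(¬p ∨ (p → ¬q)) there: w7:T. ✓
w7: successors {w7}; ◇(¬p ∨ (p → ¬q)) there: w7:T. ✓
Satisfying worlds: {w0, w3, w4, w5, w7}.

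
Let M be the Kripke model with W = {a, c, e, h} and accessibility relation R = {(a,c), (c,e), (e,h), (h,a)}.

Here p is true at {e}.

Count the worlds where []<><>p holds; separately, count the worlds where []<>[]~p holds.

1 and 3

For []<><>p:
a: successors {c}; <><>p there: c:F. ✗
c: successors {e}; <><>p there: e:F. ✗
e: successors {h}; <><>p there: h:F. ✗
h: successors {a}; <><>p there: a:T. ✓
— 1 world.
For []<>[]~p:
a: successors {c}; <>[]~p there: c:T. ✓
c: successors {e}; <>[]~p there: e:T. ✓
e: successors {h}; <>[]~p there: h:T. ✓
h: successors {a}; <>[]~p there: a:F. ✗
— 3 worlds.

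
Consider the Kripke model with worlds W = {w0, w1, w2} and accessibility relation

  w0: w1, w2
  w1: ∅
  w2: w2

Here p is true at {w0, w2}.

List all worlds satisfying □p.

w0: successors {w1, w2}; p there: w1:F, w2:T. ✗
w1: no successors, so □p holds vacuously. ✓
w2: successors {w2}; p there: w2:T. ✓

{w1, w2}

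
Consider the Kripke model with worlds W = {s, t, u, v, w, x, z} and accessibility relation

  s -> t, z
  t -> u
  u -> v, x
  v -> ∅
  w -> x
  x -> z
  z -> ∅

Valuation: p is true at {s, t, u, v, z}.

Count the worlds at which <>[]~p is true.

s: successors {t, z}; []~p there: t:F, z:T. ✓
t: successors {u}; []~p there: u:F. ✗
u: successors {v, x}; []~p there: v:T, x:F. ✓
v: no successors, so <>[]~p fails. ✗
w: successors {x}; []~p there: x:F. ✗
x: successors {z}; []~p there: z:T. ✓
z: no successors, so <>[]~p fails. ✗
Satisfying worlds: {s, u, x}.

3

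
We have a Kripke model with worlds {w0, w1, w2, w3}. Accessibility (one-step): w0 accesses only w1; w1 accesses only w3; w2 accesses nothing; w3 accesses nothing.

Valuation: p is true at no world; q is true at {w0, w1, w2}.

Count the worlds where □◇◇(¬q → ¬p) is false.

2

w0: successors {w1}; ◇◇(¬q → ¬p) there: w1:F. ✗
w1: successors {w3}; ◇◇(¬q → ¬p) there: w3:F. ✗
w2: no successors, so □◇◇(¬q → ¬p) holds vacuously. ✓
w3: no successors, so □◇◇(¬q → ¬p) holds vacuously. ✓
Satisfying worlds: {w2, w3}.
So □◇◇(¬q → ¬p) fails at the other 2 worlds.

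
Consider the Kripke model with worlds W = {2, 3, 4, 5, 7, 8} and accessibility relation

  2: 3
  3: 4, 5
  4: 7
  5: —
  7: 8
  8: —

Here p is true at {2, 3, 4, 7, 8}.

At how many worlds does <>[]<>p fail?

4

2: successors {3}; []<>p there: 3:F. ✗
3: successors {4, 5}; []<>p there: 4:T, 5:T. ✓
4: successors {7}; []<>p there: 7:F. ✗
5: no successors, so <>[]<>p fails. ✗
7: successors {8}; []<>p there: 8:T. ✓
8: no successors, so <>[]<>p fails. ✗
Satisfying worlds: {3, 7}.
So <>[]<>p fails at the other 4 worlds.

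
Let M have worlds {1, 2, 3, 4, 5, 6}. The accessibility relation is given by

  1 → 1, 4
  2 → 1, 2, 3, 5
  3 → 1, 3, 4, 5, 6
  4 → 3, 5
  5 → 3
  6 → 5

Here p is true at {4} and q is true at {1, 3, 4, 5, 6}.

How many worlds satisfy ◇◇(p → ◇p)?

1: successors {1, 4}; ◇(p → ◇p) there: 1:T, 4:T. ✓
2: successors {1, 2, 3, 5}; ◇(p → ◇p) there: 1:T, 2:T, 3:T, 5:T. ✓
3: successors {1, 3, 4, 5, 6}; ◇(p → ◇p) there: 1:T, 3:T, 4:T, 5:T, 6:T. ✓
4: successors {3, 5}; ◇(p → ◇p) there: 3:T, 5:T. ✓
5: successors {3}; ◇(p → ◇p) there: 3:T. ✓
6: successors {5}; ◇(p → ◇p) there: 5:T. ✓
Satisfying worlds: {1, 2, 3, 4, 5, 6}.

6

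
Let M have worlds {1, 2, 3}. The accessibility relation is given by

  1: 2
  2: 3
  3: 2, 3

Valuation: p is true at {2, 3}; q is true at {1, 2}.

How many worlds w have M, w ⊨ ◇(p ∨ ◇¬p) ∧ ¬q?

1: ◇(p ∨ ◇¬p) is T, ¬q is F. ✗
2: ◇(p ∨ ◇¬p) is T, ¬q is F. ✗
3: ◇(p ∨ ◇¬p) is T, ¬q is T. ✓
Satisfying worlds: {3}.

1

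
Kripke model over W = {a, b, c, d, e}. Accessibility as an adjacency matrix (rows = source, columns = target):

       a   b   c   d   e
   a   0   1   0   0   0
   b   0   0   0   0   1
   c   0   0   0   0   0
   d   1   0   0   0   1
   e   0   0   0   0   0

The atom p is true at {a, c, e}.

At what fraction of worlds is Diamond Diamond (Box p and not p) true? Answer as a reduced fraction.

a: successors {b}; Diamond (Box p and not p) there: b:F. ✗
b: successors {e}; Diamond (Box p and not p) there: e:F. ✗
c: no successors, so Diamond Diamond (Box p and not p) fails. ✗
d: successors {a, e}; Diamond (Box p and not p) there: a:T, e:F. ✓
e: no successors, so Diamond Diamond (Box p and not p) fails. ✗
That's 1 of 5 worlds, so 1/5.

1/5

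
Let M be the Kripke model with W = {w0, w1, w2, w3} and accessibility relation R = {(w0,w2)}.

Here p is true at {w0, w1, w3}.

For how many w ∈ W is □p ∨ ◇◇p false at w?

w0: □p is F, ◇◇p is F. ✗
w1: □p is T, ◇◇p is F. ✓
w2: □p is T, ◇◇p is F. ✓
w3: □p is T, ◇◇p is F. ✓
Satisfying worlds: {w1, w2, w3}.
So □p ∨ ◇◇p fails at the other 1 world.

1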